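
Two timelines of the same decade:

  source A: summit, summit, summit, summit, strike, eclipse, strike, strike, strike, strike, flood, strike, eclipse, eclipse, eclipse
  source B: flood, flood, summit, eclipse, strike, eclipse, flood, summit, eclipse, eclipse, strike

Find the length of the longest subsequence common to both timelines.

6

One common subsequence of length 6: summit (source A #1, source B #3), strike (source A #5, source B #5), eclipse (source A #6, source B #6), flood (source A #11, source B #7), eclipse (source A #13, source B #9), eclipse (source A #14, source B #10). Since dp[15][11] = 6, nothing longer is possible.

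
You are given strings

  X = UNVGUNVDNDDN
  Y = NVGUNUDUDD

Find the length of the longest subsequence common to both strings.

Pick N (X #2, Y #1) → V (X #3, Y #2) → G (X #4, Y #3) → U (X #5, Y #4) → N (X #6, Y #5) → D (X #8, Y #7) → D (X #10, Y #9) → D (X #11, Y #10); all 8 characters appear in both, in order. Since dp[12][10] = 8, nothing longer is possible.

8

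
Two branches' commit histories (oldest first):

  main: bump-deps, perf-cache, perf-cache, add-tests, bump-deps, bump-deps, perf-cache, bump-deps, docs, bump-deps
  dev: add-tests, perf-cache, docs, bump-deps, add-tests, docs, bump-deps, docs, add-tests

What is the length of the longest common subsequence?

Taking add-tests [4,1], then perf-cache [7,2], then bump-deps [8,4], then docs [9,6], then bump-deps [10,7] gives a common subsequence of length 5. Since dp[10][9] = 5, nothing longer is possible.

5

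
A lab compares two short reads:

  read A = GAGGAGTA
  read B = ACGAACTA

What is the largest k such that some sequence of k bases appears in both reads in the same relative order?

5

Match G [1,3], then A [2,4], then A [5,5], then T [7,7], then A [8,8] — 5 bases in the same relative order in both, and the DP table's final entry dp[8][8] is also 5, so no common subsequence is longer.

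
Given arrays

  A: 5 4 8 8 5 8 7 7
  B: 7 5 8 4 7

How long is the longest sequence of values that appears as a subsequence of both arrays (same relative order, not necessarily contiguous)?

One common subsequence of length 3: 5 (A #1, B #2) → 4 (A #2, B #4) → 7 (A #8, B #5), and the DP table's final entry dp[8][5] is also 3, so no common subsequence is longer.

3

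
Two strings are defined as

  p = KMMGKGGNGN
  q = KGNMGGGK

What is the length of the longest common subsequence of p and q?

Taking K at p[1]=q[1]; then M at p[3]=q[4]; then G at p[4]=q[5]; then G at p[6]=q[6]; then G at p[7]=q[7] gives a common subsequence of length 5. Since dp[10][8] = 5, nothing longer is possible.

5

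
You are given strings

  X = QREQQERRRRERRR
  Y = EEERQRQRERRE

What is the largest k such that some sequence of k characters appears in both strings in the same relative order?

Match E [3,2], then E [6,3], then R [7,4], then R [8,6], then R [10,8], then E [11,9], then R [12,10], then R [13,11] — 8 characters in the same relative order in both. The LCS DP gives dp[14][12] = 8, so this is optimal.

8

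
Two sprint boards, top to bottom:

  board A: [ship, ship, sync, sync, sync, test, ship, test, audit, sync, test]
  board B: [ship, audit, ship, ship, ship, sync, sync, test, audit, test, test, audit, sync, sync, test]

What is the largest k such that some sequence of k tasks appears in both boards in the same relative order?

9

One common subsequence of length 9: ship [1,4]; then ship [2,5]; then sync [3,6]; then sync [4,7]; then test [6,10]; then test [8,11]; then audit [9,12]; then sync [10,14]; then test [11,15]. dp[11][15] = 9 confirms this is the maximum.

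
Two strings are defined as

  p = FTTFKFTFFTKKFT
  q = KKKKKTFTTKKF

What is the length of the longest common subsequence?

7

Taking T [3,6] → F [6,7] → T [7,8] → T [10,9] → K [11,10] → K [12,11] → F [13,12] gives a common subsequence of length 7. The LCS DP gives dp[14][12] = 7, so this is optimal.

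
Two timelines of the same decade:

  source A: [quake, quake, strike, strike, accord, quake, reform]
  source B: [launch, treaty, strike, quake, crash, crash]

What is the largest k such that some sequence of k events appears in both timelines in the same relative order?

One common subsequence of length 2: strike (source A #4, source B #3); then quake (source A #6, source B #4), and the DP table's final entry dp[7][6] is also 2, so no common subsequence is longer.

2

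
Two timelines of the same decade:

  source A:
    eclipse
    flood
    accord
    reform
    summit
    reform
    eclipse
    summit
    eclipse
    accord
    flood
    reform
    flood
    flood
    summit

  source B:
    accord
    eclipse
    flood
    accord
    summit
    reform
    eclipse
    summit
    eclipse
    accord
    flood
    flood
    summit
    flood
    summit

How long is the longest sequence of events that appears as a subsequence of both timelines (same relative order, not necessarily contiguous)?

13

Pick eclipse (source A #1, source B #2) → flood (source A #2, source B #3) → accord (source A #3, source B #4) → summit (source A #5, source B #5) → reform (source A #6, source B #6) → eclipse (source A #7, source B #7) → summit (source A #8, source B #8) → eclipse (source A #9, source B #9) → accord (source A #10, source B #10) → flood (source A #11, source B #11) → flood (source A #13, source B #12) → flood (source A #14, source B #14) → summit (source A #15, source B #15); all 13 events appear in both, in order. dp[15][15] = 13 confirms this is the maximum.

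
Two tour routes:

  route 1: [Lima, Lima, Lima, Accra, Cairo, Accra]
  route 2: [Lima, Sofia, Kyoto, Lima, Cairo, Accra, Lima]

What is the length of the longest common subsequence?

4

Match Lima (route 1 #1, route 2 #1), Lima (route 1 #3, route 2 #4), Cairo (route 1 #5, route 2 #5), Accra (route 1 #6, route 2 #6) — 4 stops in the same relative order in both. Since dp[6][7] = 4, nothing longer is possible.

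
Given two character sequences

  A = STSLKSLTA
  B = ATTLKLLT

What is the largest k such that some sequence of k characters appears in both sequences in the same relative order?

5

One common subsequence of length 5: T (A #2, B #3), L (A #4, B #4), K (A #5, B #5), L (A #7, B #7), T (A #8, B #8), and the DP table's final entry dp[9][8] is also 5, so no common subsequence is longer.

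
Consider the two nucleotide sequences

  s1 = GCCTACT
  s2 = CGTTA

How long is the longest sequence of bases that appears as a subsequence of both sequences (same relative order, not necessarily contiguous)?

Let dp[i][j] be the LCS length of the first i bases of s1 and the first j bases of s2. dp[i][j] = dp[i-1][j-1]+1 when the i-th and j-th bases match, else max(dp[i-1][j], dp[i][j-1]).
    ·  C  G  T  T  A
 ·  0  0  0  0  0  0
 G  0  0  1  1  1  1
 C  0  1  1  1  1  1
 C  0  1  1  1  1  1
 T  0  1  1  2  2  2
 A  0  1  1  2  2  3
 C  0  1  1  2  2  3
 T  0  1  1  2  3  3
dp[7][5] = 3. One LCS (by backtracking along matches): GTA.

3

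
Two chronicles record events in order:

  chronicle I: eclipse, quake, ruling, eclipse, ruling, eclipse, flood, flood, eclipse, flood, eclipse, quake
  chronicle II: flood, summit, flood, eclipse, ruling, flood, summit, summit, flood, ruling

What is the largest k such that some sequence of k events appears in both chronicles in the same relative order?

One common subsequence of length 4: eclipse [4,4] → ruling [5,5] → flood [7,6] → flood [8,9]. dp[12][10] = 4 confirms this is the maximum.

4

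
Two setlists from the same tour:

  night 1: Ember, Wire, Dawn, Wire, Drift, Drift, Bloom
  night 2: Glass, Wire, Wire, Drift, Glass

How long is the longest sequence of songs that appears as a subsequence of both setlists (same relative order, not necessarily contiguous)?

3

Match Wire (night 1 #2, night 2 #2) → Wire (night 1 #4, night 2 #3) → Drift (night 1 #5, night 2 #4) — 3 songs in the same relative order in both. The LCS DP gives dp[7][5] = 3, so this is optimal.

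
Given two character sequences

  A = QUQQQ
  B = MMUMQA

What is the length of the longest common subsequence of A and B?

One common subsequence of length 2: U (A #2, B #3), then Q (A #3, B #5), and the DP table's final entry dp[5][6] is also 2, so no common subsequence is longer.

2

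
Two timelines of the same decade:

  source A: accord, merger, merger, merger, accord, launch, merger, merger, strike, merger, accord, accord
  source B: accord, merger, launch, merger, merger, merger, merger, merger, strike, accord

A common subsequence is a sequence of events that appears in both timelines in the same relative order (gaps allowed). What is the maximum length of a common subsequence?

8

Pick accord at source A[1]=source B[1], merger at source A[2]=source B[4], merger at source A[3]=source B[5], merger at source A[4]=source B[6], merger at source A[7]=source B[7], merger at source A[8]=source B[8], strike at source A[9]=source B[9], accord at source A[12]=source B[10]; all 8 events appear in both, in order. The LCS DP gives dp[12][10] = 8, so this is optimal.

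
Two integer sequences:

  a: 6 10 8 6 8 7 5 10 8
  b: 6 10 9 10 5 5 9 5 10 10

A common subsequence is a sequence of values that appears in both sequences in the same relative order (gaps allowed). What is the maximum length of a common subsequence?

4

Pick 6 (a #1, b #1), 10 (a #2, b #4), 5 (a #7, b #8), 10 (a #8, b #10); all 4 values appear in both, in order. dp[9][10] = 4 confirms this is the maximum.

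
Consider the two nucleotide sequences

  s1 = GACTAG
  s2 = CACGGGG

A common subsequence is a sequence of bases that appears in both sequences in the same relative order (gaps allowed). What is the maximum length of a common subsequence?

3

Taking A at s1[2]=s2[2]; then C at s1[3]=s2[3]; then G at s1[6]=s2[7] gives a common subsequence of length 3. dp[6][7] = 3 confirms this is the maximum.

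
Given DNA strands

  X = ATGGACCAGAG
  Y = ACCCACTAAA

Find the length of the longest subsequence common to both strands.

5

Let dp[i][j] be the LCS length of the first i bases of X and the first j bases of Y. dp[i][j] = dp[i-1][j-1]+1 when the i-th and j-th bases match, else max(dp[i-1][j], dp[i][j-1]).
    ·  A  C  C  C  A  C  T  A  A  A
 ·  0  0  0  0  0  0  0  0  0  0  0
 A  0  1  1  1  1  1  1  1  1  1  1
 T  0  1  1  1  1  1  1  2  2  2  2
 G  0  1  1  1  1  1  1  2  2  2  2
 G  0  1  1  1  1  1  1  2  2  2  2
 A  0  1  1  1  1  2  2  2  3  3  3
 C  0  1  2  2  2  2  3  3  3  3  3
 C  0  1  2  3  3  3  3  3  3  3  3
 A  0  1  2  3  3  4  4  4  4  4  4
 G  0  1  2  3  3  4  4  4  4  4  4
 A  0  1  2  3  3  4  4  4  5  5  5
 G  0  1  2  3  3  4  4  4  5  5  5
dp[11][10] = 5. One LCS (by backtracking along matches): ATAAA.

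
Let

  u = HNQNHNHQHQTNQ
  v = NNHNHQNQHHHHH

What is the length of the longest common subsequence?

Pick N at u[2]=v[1], then N at u[4]=v[2], then H at u[5]=v[3], then N at u[6]=v[4], then H at u[9]=v[5], then Q at u[10]=v[6], then N at u[12]=v[7], then Q at u[13]=v[8]; all 8 characters appear in both, in order. dp[13][13] = 8 confirms this is the maximum.

8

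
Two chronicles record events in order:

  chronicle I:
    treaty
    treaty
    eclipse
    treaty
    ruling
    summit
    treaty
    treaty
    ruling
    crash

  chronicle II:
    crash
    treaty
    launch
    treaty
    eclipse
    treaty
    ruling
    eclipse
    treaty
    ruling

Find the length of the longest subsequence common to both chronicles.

One common subsequence of length 7: treaty (chronicle I #1, chronicle II #2), then treaty (chronicle I #2, chronicle II #4), then eclipse (chronicle I #3, chronicle II #5), then treaty (chronicle I #4, chronicle II #6), then ruling (chronicle I #5, chronicle II #7), then treaty (chronicle I #8, chronicle II #9), then ruling (chronicle I #9, chronicle II #10), and the DP table's final entry dp[10][10] is also 7, so no common subsequence is longer.

7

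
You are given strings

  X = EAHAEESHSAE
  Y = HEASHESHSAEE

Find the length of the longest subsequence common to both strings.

9

One common subsequence of length 9: E (X #1, Y #2); then A (X #2, Y #3); then H (X #3, Y #5); then E (X #6, Y #6); then S (X #7, Y #7); then H (X #8, Y #8); then S (X #9, Y #9); then A (X #10, Y #10); then E (X #11, Y #12). dp[11][12] = 9 confirms this is the maximum.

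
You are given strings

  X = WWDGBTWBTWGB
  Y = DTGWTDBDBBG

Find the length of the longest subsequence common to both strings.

Let dp[i][j] be the LCS length of the first i characters of X and the first j characters of Y. dp[i][j] = dp[i-1][j-1]+1 when the i-th and j-th characters match, else max(dp[i-1][j], dp[i][j-1]).
    ·  D  T  G  W  T  D  B  D  B  B  G
 ·  0  0  0  0  0  0  0  0  0  0  0  0
 W  0  0  0  0  1  1  1  1  1  1  1  1
 W  0  0  0  0  1  1  1  1  1  1  1  1
 D  0  1  1  1  1  1  2  2  2  2  2  2
 G  0  1  1  2  2  2  2  2  2  2  2  3
 B  0  1  1  2  2  2  2  3  3  3  3  3
 T  0  1  2  2  2  3  3  3  3  3  3  3
 W  0  1  2  2  3  3  3  3  3  3  3  3
 B  0  1  2  2  3  3  3  4  4  4  4  4
 T  0  1  2  2  3  4  4  4  4  4  4  4
 W  0  1  2  2  3  4  4  4  4  4  4  4
 G  0  1  2  3  3  4  4  4  4  4  4  5
 B  0  1  2  3  3  4  4  5  5  5  5  5
dp[12][11] = 5. One LCS (by backtracking along matches): WDBBG.

5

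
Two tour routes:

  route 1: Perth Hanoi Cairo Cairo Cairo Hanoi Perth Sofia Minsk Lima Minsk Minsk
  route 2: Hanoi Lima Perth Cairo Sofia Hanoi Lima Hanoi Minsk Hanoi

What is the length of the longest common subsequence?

One common subsequence of length 5: Perth [1,3], Cairo [3,4], Hanoi [6,6], Lima [10,7], Minsk [11,9]. dp[12][10] = 5 confirms this is the maximum.

5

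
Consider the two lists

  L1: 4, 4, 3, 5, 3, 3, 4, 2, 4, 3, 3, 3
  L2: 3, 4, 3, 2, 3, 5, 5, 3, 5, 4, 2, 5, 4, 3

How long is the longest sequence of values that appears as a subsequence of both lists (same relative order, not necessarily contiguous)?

8

Pick 4 at L1[1]=L2[2], then 3 at L1[3]=L2[5], then 5 at L1[4]=L2[7], then 3 at L1[5]=L2[8], then 4 at L1[7]=L2[10], then 2 at L1[8]=L2[11], then 4 at L1[9]=L2[13], then 3 at L1[12]=L2[14]; all 8 values appear in both, in order. Since dp[12][14] = 8, nothing longer is possible.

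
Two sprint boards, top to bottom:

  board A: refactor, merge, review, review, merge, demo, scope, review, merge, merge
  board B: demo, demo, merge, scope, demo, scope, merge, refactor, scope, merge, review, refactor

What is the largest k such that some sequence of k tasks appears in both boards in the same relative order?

5

Taking merge [2,3] → demo [6,5] → scope [7,6] → merge [9,7] → merge [10,10] gives a common subsequence of length 5. The LCS DP gives dp[10][12] = 5, so this is optimal.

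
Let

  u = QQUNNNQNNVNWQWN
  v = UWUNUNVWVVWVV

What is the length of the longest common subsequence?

Match U [3,3], then N [4,4], then N [9,6], then V [10,7], then W [12,8], then W [14,11] — 6 characters in the same relative order in both, and the DP table's final entry dp[15][13] is also 6, so no common subsequence is longer.

6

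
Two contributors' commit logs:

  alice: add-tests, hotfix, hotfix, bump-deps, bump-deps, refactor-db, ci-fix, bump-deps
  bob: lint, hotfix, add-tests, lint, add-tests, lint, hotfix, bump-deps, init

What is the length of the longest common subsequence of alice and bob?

Pick add-tests at alice[1]=bob[5] → hotfix at alice[3]=bob[7] → bump-deps at alice[4]=bob[8]; all 3 commits appear in both, in order. The LCS DP gives dp[8][9] = 3, so this is optimal.

3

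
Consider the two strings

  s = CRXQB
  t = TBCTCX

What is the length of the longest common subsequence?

Match C (s #1, t #5) → X (s #3, t #6) — 2 characters in the same relative order in both, and the DP table's final entry dp[5][6] is also 2, so no common subsequence is longer.

2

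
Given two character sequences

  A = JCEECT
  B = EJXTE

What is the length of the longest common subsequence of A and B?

Let dp[i][j] be the LCS length of the first i characters of A and the first j characters of B. dp[i][j] = dp[i-1][j-1]+1 when the i-th and j-th characters match, else max(dp[i-1][j], dp[i][j-1]).
    ·  E  J  X  T  E
 ·  0  0  0  0  0  0
 J  0  0  1  1  1  1
 C  0  0  1  1  1  1
 E  0  1  1  1  1  2
 E  0  1  1  1  1  2
 C  0  1  1  1  1  2
 T  0  1  1  1  2  2
dp[6][5] = 2. One LCS (by backtracking along matches): JE.

2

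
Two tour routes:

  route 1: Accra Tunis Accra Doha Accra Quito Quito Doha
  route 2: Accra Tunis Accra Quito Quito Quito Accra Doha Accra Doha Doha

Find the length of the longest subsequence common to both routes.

6

One common subsequence of length 6: Accra at route 1[1]=route 2[1], Tunis at route 1[2]=route 2[2], Accra at route 1[3]=route 2[7], Doha at route 1[4]=route 2[8], Accra at route 1[5]=route 2[9], Doha at route 1[8]=route 2[11]. Since dp[8][11] = 6, nothing longer is possible.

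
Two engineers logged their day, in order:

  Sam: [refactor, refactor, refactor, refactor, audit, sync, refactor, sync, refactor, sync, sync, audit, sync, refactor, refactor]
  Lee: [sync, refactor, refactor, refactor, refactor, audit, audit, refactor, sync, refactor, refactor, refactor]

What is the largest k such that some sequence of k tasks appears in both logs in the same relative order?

10

Pick refactor at Sam[1]=Lee[2], refactor at Sam[2]=Lee[3], refactor at Sam[3]=Lee[4], refactor at Sam[4]=Lee[5], audit at Sam[5]=Lee[7], refactor at Sam[7]=Lee[8], sync at Sam[8]=Lee[9], refactor at Sam[9]=Lee[10], refactor at Sam[14]=Lee[11], refactor at Sam[15]=Lee[12]; all 10 tasks appear in both, in order. The LCS DP gives dp[15][12] = 10, so this is optimal.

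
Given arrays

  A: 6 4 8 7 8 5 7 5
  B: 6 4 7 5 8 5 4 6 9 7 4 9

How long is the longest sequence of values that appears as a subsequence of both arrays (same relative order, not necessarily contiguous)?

6

One common subsequence of length 6: 6 at A[1]=B[1], then 4 at A[2]=B[2], then 7 at A[4]=B[3], then 8 at A[5]=B[5], then 5 at A[6]=B[6], then 7 at A[7]=B[10]. The LCS DP gives dp[8][12] = 6, so this is optimal.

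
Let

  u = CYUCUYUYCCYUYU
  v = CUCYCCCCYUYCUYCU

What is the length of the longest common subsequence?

10

Pick C at u[1]=v[3]; then Y at u[2]=v[4]; then C at u[4]=v[8]; then Y at u[6]=v[9]; then U at u[7]=v[10]; then Y at u[8]=v[11]; then C at u[10]=v[12]; then U at u[12]=v[13]; then Y at u[13]=v[14]; then U at u[14]=v[16]; all 10 characters appear in both, in order. The LCS DP gives dp[14][16] = 10, so this is optimal.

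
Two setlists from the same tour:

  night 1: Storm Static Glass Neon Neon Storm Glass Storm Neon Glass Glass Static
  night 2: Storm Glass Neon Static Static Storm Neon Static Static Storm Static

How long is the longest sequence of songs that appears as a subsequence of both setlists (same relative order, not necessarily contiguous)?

6

Taking Storm (night 1 #1, night 2 #1) → Glass (night 1 #3, night 2 #2) → Neon (night 1 #4, night 2 #3) → Neon (night 1 #5, night 2 #7) → Storm (night 1 #8, night 2 #10) → Static (night 1 #12, night 2 #11) gives a common subsequence of length 6. The LCS DP gives dp[12][11] = 6, so this is optimal.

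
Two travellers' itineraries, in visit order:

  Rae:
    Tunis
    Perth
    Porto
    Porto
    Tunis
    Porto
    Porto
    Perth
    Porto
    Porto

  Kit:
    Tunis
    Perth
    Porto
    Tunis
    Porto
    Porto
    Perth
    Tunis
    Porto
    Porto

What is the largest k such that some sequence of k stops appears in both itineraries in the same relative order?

Match Tunis (Rae #1, Kit #1), then Perth (Rae #2, Kit #2), then Porto (Rae #4, Kit #3), then Tunis (Rae #5, Kit #4), then Porto (Rae #6, Kit #5), then Porto (Rae #7, Kit #6), then Perth (Rae #8, Kit #7), then Porto (Rae #9, Kit #9), then Porto (Rae #10, Kit #10) — 9 stops in the same relative order in both, and the DP table's final entry dp[10][10] is also 9, so no common subsequence is longer.

9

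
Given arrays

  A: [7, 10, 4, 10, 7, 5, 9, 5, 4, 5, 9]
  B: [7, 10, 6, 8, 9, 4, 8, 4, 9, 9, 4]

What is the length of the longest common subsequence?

Let dp[i][j] be the LCS length of the first i values of A and the first j values of B. dp[i][j] = dp[i-1][j-1]+1 when the i-th and j-th values match, else max(dp[i-1][j], dp[i][j-1]).
    ·  7 10  6  8  9  4  8  4  9  9  4
 ·  0  0  0  0  0  0  0  0  0  0  0  0
 7  0  1  1  1  1  1  1  1  1  1  1  1
10  0  1  2  2  2  2  2  2  2  2  2  2
 4  0  1  2  2  2  2  3  3  3  3  3  3
10  0  1  2  2  2  2  3  3  3  3  3  3
 7  0  1  2  2  2  2  3  3  3  3  3  3
 5  0  1  2  2  2  2  3  3  3  3  3  3
 9  0  1  2  2  2  3  3  3  3  4  4  4
 5  0  1  2  2  2  3  3  3  3  4  4  4
 4  0  1  2  2  2  3  4  4  4  4  4  5
 5  0  1  2  2  2  3  4  4  4  4  4  5
 9  0  1  2  2  2  3  4  4  4  5  5  5
dp[11][11] = 5. One LCS (by backtracking along matches): 7, 10, 4, 9, 4.

5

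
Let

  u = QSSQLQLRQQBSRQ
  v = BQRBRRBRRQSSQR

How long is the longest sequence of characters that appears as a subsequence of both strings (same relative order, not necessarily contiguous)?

5

One common subsequence of length 5: Q at u[1]=v[10] → S at u[2]=v[11] → S at u[3]=v[12] → Q at u[10]=v[13] → R at u[13]=v[14]. The LCS DP gives dp[14][14] = 5, so this is optimal.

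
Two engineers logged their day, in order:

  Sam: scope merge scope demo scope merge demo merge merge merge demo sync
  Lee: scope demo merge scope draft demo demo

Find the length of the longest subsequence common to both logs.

One common subsequence of length 5: scope at Sam[1]=Lee[1], merge at Sam[2]=Lee[3], scope at Sam[3]=Lee[4], demo at Sam[7]=Lee[6], demo at Sam[11]=Lee[7]. The LCS DP gives dp[12][7] = 5, so this is optimal.

5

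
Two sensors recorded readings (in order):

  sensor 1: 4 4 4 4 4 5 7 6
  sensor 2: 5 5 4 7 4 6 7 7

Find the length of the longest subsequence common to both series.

Match 4 [1,3]; then 4 [2,5]; then 7 [7,8] — 3 values in the same relative order in both. dp[8][8] = 3 confirms this is the maximum.

3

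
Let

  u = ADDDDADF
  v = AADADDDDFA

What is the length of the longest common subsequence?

Match A at u[1]=v[2]; then D at u[2]=v[3]; then D at u[3]=v[5]; then D at u[4]=v[6]; then D at u[5]=v[7]; then D at u[7]=v[8]; then F at u[8]=v[9] — 7 characters in the same relative order in both. The LCS DP gives dp[8][10] = 7, so this is optimal.

7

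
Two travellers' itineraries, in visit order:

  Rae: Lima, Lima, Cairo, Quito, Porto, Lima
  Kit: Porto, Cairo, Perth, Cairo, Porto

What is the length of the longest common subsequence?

2

Taking Cairo [3,4], then Porto [5,5] gives a common subsequence of length 2. The LCS DP gives dp[6][5] = 2, so this is optimal.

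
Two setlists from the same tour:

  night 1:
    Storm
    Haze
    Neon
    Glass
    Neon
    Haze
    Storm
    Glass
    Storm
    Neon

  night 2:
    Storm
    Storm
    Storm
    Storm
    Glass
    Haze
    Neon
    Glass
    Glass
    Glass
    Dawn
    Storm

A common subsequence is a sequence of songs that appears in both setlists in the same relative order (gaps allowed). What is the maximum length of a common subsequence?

Taking Storm at night 1[1]=night 2[4] → Haze at night 1[2]=night 2[6] → Neon at night 1[3]=night 2[7] → Glass at night 1[4]=night 2[9] → Glass at night 1[8]=night 2[10] → Storm at night 1[9]=night 2[12] gives a common subsequence of length 6. dp[10][12] = 6 confirms this is the maximum.

6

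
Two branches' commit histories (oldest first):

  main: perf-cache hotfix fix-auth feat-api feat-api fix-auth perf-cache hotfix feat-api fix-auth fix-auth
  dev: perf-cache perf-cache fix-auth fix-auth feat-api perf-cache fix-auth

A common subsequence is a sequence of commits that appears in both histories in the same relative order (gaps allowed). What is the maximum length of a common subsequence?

5

One common subsequence of length 5: perf-cache at main[1]=dev[2], then fix-auth at main[3]=dev[4], then feat-api at main[5]=dev[5], then perf-cache at main[7]=dev[6], then fix-auth at main[11]=dev[7], and the DP table's final entry dp[11][7] is also 5, so no common subsequence is longer.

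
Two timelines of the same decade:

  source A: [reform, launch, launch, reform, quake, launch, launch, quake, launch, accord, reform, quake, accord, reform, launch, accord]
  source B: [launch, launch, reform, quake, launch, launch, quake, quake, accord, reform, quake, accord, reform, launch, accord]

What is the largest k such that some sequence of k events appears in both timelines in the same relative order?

14

Pick launch [2,1], then launch [3,2], then reform [4,3], then quake [5,4], then launch [6,5], then launch [7,6], then quake [8,8], then accord [10,9], then reform [11,10], then quake [12,11], then accord [13,12], then reform [14,13], then launch [15,14], then accord [16,15]; all 14 events appear in both, in order. dp[16][15] = 14 confirms this is the maximum.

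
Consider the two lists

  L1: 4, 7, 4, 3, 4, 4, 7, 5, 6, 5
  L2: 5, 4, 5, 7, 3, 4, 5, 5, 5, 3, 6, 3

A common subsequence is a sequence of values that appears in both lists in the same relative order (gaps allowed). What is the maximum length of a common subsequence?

Match 4 at L1[1]=L2[2], 7 at L1[2]=L2[4], 3 at L1[4]=L2[5], 4 at L1[5]=L2[6], 5 at L1[8]=L2[9], 6 at L1[9]=L2[11] — 6 values in the same relative order in both, and the DP table's final entry dp[10][12] is also 6, so no common subsequence is longer.

6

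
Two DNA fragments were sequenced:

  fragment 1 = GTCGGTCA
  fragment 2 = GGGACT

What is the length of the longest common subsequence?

4

Match G (fragment 1 #1, fragment 2 #1) → G (fragment 1 #4, fragment 2 #2) → G (fragment 1 #5, fragment 2 #3) → T (fragment 1 #6, fragment 2 #6) — 4 bases in the same relative order in both, and the DP table's final entry dp[8][6] is also 4, so no common subsequence is longer.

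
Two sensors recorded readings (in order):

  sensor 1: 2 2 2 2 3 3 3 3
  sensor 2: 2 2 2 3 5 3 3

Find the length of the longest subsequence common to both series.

6

Let dp[i][j] be the LCS length of the first i values of sensor 1 and the first j values of sensor 2. dp[i][j] = dp[i-1][j-1]+1 when the i-th and j-th values match, else max(dp[i-1][j], dp[i][j-1]).
    ·  2  2  2  3  5  3  3
 ·  0  0  0  0  0  0  0  0
 2  0  1  1  1  1  1  1  1
 2  0  1  2  2  2  2  2  2
 2  0  1  2  3  3  3  3  3
 2  0  1  2  3  3  3  3  3
 3  0  1  2  3  4  4  4  4
 3  0  1  2  3  4  4  5  5
 3  0  1  2  3  4  4  5  6
 3  0  1  2  3  4  4  5  6
dp[8][7] = 6. One LCS (by backtracking along matches): 2, 2, 2, 3, 3, 3.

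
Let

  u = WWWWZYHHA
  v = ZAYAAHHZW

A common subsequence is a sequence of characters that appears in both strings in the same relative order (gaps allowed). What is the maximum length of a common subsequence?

Pick Z at u[5]=v[1] → Y at u[6]=v[3] → H at u[7]=v[6] → H at u[8]=v[7]; all 4 characters appear in both, in order, and the DP table's final entry dp[9][9] is also 4, so no common subsequence is longer.

4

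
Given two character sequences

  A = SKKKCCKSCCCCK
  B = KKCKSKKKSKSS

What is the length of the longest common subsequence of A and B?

6

Taking S [1,5] → K [2,6] → K [3,7] → K [4,8] → K [7,10] → S [8,12] gives a common subsequence of length 6. dp[13][12] = 6 confirms this is the maximum.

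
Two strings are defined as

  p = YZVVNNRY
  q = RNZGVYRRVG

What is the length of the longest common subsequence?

Let dp[i][j] be the LCS length of the first i characters of p and the first j characters of q. dp[i][j] = dp[i-1][j-1]+1 when the i-th and j-th characters match, else max(dp[i-1][j], dp[i][j-1]).
    ·  R  N  Z  G  V  Y  R  R  V  G
 ·  0  0  0  0  0  0  0  0  0  0  0
 Y  0  0  0  0  0  0  1  1  1  1  1
 Z  0  0  0  1  1  1  1  1  1  1  1
 V  0  0  0  1  1  2  2  2  2  2  2
 V  0  0  0  1  1  2  2  2  2  3  3
 N  0  0  1  1  1  2  2  2  2  3  3
 N  0  0  1  1  1  2  2  2  2  3  3
 R  0  1  1  1  1  2  2  3  3  3  3
 Y  0  1  1  1  1  2  3  3  3  3  3
dp[8][10] = 3. One LCS (by backtracking along matches): ZVV.

3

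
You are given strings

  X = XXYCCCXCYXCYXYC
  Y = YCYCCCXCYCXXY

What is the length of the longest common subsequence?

Match Y (X #3, Y #3), C (X #4, Y #4), C (X #5, Y #5), C (X #6, Y #6), X (X #7, Y #7), C (X #8, Y #8), Y (X #9, Y #9), X (X #10, Y #11), X (X #13, Y #12), Y (X #14, Y #13) — 10 characters in the same relative order in both. dp[15][13] = 10 confirms this is the maximum.

10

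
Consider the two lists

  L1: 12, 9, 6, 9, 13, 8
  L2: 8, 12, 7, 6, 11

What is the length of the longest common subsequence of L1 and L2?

Taking 12 (L1 #1, L2 #2), 6 (L1 #3, L2 #4) gives a common subsequence of length 2. The LCS DP gives dp[6][5] = 2, so this is optimal.

2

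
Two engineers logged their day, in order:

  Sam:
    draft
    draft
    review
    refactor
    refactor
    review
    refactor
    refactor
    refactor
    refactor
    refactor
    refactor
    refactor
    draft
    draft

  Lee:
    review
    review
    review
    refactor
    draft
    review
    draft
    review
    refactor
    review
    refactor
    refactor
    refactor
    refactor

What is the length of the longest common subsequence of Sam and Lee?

9

Pick draft [1,5]; then draft [2,7]; then review [3,8]; then refactor [5,9]; then review [6,10]; then refactor [10,11]; then refactor [11,12]; then refactor [12,13]; then refactor [13,14]; all 9 tasks appear in both, in order, and the DP table's final entry dp[15][14] is also 9, so no common subsequence is longer.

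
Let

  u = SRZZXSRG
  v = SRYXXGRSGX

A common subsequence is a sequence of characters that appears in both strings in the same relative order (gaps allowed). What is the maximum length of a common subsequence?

5

Pick S [1,1]; then R [2,2]; then X [5,5]; then S [6,8]; then G [8,9]; all 5 characters appear in both, in order. Since dp[8][10] = 5, nothing longer is possible.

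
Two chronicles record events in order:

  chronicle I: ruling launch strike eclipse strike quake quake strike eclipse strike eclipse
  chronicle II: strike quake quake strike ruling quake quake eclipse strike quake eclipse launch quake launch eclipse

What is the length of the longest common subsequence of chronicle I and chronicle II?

Match strike (chronicle I #3, chronicle II #1) → strike (chronicle I #5, chronicle II #4) → quake (chronicle I #6, chronicle II #6) → quake (chronicle I #7, chronicle II #7) → strike (chronicle I #8, chronicle II #9) → eclipse (chronicle I #9, chronicle II #11) → eclipse (chronicle I #11, chronicle II #15) — 7 events in the same relative order in both. Since dp[11][15] = 7, nothing longer is possible.

7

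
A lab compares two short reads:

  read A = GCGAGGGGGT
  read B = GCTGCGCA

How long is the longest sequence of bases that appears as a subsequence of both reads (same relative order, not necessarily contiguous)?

4

Pick G [1,4]; then C [2,5]; then G [3,6]; then A [4,8]; all 4 bases appear in both, in order, and the DP table's final entry dp[10][8] is also 4, so no common subsequence is longer.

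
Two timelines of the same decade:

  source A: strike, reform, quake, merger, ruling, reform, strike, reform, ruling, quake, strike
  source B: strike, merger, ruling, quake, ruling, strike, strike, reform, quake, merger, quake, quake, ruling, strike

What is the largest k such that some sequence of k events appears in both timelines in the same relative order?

7

Match strike (source A #1, source B #1), then quake (source A #3, source B #4), then ruling (source A #5, source B #5), then strike (source A #7, source B #7), then reform (source A #8, source B #8), then ruling (source A #9, source B #13), then strike (source A #11, source B #14) — 7 events in the same relative order in both. Since dp[11][14] = 7, nothing longer is possible.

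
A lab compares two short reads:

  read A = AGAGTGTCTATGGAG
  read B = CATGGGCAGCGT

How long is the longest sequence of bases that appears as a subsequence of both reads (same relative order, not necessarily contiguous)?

8

Taking A [1,2]; then G [2,4]; then G [4,5]; then G [6,6]; then C [8,7]; then A [10,8]; then G [12,9]; then G [13,11] gives a common subsequence of length 8, and the DP table's final entry dp[15][12] is also 8, so no common subsequence is longer.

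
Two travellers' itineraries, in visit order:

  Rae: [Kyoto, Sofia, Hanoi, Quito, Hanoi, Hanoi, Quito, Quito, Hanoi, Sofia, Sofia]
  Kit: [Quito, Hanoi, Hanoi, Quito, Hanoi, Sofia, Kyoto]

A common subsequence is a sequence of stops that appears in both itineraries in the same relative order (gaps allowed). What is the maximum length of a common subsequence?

6

Taking Quito at Rae[4]=Kit[1] → Hanoi at Rae[5]=Kit[2] → Hanoi at Rae[6]=Kit[3] → Quito at Rae[8]=Kit[4] → Hanoi at Rae[9]=Kit[5] → Sofia at Rae[10]=Kit[6] gives a common subsequence of length 6. dp[11][7] = 6 confirms this is the maximum.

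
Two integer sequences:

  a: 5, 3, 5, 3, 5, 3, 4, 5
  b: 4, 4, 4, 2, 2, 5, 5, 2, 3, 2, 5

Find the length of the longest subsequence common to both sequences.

4

Let dp[i][j] be the LCS length of the first i values of a and the first j values of b. dp[i][j] = dp[i-1][j-1]+1 when the i-th and j-th values match, else max(dp[i-1][j], dp[i][j-1]).
    ·  4  4  4  2  2  5  5  2  3  2  5
 ·  0  0  0  0  0  0  0  0  0  0  0  0
 5  0  0  0  0  0  0  1  1  1  1  1  1
 3  0  0  0  0  0  0  1  1  1  2  2  2
 5  0  0  0  0  0  0  1  2  2  2  2  3
 3  0  0  0  0  0  0  1  2  2  3  3  3
 5  0  0  0  0  0  0  1  2  2  3  3  4
 3  0  0  0  0  0  0  1  2  2  3  3  4
 4  0  1  1  1  1  1  1  2  2  3  3  4
 5  0  1  1  1  1  1  2  2  2  3  3  4
dp[8][11] = 4. One LCS (by backtracking along matches): 5, 5, 3, 5.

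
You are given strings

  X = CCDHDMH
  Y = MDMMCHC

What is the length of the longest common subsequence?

Let dp[i][j] be the LCS length of the first i characters of X and the first j characters of Y. dp[i][j] = dp[i-1][j-1]+1 when the i-th and j-th characters match, else max(dp[i-1][j], dp[i][j-1]).
    ·  M  D  M  M  C  H  C
 ·  0  0  0  0  0  0  0  0
 C  0  0  0  0  0  1  1  1
 C  0  0  0  0  0  1  1  2
 D  0  0  1  1  1  1  1  2
 H  0  0  1  1  1  1  2  2
 D  0  0  1  1  1  1  2  2
 M  0  1  1  2  2  2  2  2
 H  0  1  1  2  2  2  3  3
dp[7][7] = 3. One LCS (by backtracking along matches): DMH.

3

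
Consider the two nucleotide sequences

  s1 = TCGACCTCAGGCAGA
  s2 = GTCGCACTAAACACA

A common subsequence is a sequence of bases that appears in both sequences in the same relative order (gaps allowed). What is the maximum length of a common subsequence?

One common subsequence of length 10: T at s1[1]=s2[2], C at s1[2]=s2[3], G at s1[3]=s2[4], A at s1[4]=s2[6], C at s1[6]=s2[7], T at s1[7]=s2[8], C at s1[8]=s2[12], A at s1[9]=s2[13], C at s1[12]=s2[14], A at s1[15]=s2[15]. Since dp[15][15] = 10, nothing longer is possible.

10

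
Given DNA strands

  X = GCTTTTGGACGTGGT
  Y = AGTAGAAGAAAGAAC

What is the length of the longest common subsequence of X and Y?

6

Pick G (X #1, Y #2); then T (X #3, Y #3); then G (X #7, Y #8); then G (X #8, Y #12); then A (X #9, Y #14); then C (X #10, Y #15); all 6 bases appear in both, in order, and the DP table's final entry dp[15][15] is also 6, so no common subsequence is longer.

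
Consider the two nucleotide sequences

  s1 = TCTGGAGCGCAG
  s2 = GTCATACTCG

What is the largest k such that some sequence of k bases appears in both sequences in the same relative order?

Taking T at s1[1]=s2[2] → C at s1[2]=s2[3] → T at s1[3]=s2[5] → A at s1[6]=s2[6] → C at s1[8]=s2[7] → C at s1[10]=s2[9] → G at s1[12]=s2[10] gives a common subsequence of length 7. Since dp[12][10] = 7, nothing longer is possible.

7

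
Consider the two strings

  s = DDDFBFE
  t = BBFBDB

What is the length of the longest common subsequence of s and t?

Let dp[i][j] be the LCS length of the first i characters of s and the first j characters of t. dp[i][j] = dp[i-1][j-1]+1 when the i-th and j-th characters match, else max(dp[i-1][j], dp[i][j-1]).
    ·  B  B  F  B  D  B
 ·  0  0  0  0  0  0  0
 D  0  0  0  0  0  1  1
 D  0  0  0  0  0  1  1
 D  0  0  0  0  0  1  1
 F  0  0  0  1  1  1  1
 B  0  1  1  1  2  2  2
 F  0  1  1  2  2  2  2
 E  0  1  1  2  2  2  2
dp[7][6] = 2. One LCS (by backtracking along matches): DB.

2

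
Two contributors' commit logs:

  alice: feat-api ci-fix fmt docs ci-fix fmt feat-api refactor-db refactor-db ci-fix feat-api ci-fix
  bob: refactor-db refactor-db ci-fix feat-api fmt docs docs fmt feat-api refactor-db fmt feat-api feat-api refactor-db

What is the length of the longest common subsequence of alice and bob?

Pick feat-api at alice[1]=bob[4], then fmt at alice[3]=bob[5], then docs at alice[4]=bob[7], then fmt at alice[6]=bob[8], then feat-api at alice[7]=bob[9], then refactor-db at alice[8]=bob[10], then refactor-db at alice[9]=bob[14]; all 7 commits appear in both, in order. Since dp[12][14] = 7, nothing longer is possible.

7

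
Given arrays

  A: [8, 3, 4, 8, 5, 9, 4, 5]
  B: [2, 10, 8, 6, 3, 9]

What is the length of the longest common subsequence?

3

Let dp[i][j] be the LCS length of the first i values of A and the first j values of B. dp[i][j] = dp[i-1][j-1]+1 when the i-th and j-th values match, else max(dp[i-1][j], dp[i][j-1]).
    ·  2 10  8  6  3  9
 ·  0  0  0  0  0  0  0
 8  0  0  0  1  1  1  1
 3  0  0  0  1  1  2  2
 4  0  0  0  1  1  2  2
 8  0  0  0  1  1  2  2
 5  0  0  0  1  1  2  2
 9  0  0  0  1  1  2  3
 4  0  0  0  1  1  2  3
 5  0  0  0  1  1  2  3
dp[8][6] = 3. One LCS (by backtracking along matches): 8, 3, 9.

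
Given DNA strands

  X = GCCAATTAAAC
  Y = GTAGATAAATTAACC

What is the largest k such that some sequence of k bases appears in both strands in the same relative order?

8

Match G (X #1, Y #4), A (X #4, Y #8), A (X #5, Y #9), T (X #6, Y #10), T (X #7, Y #11), A (X #8, Y #12), A (X #9, Y #13), C (X #11, Y #15) — 8 bases in the same relative order in both. The LCS DP gives dp[11][15] = 8, so this is optimal.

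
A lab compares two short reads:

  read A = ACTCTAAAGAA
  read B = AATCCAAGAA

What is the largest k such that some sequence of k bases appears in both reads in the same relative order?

Pick A [1,2]; then C [2,4]; then C [4,5]; then A [7,6]; then A [8,7]; then G [9,8]; then A [10,9]; then A [11,10]; all 8 bases appear in both, in order. dp[11][10] = 8 confirms this is the maximum.

8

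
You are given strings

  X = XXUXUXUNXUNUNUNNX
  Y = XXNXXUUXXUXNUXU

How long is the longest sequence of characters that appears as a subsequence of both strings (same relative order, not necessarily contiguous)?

Pick X at X[1]=Y[4], X at X[2]=Y[5], U at X[3]=Y[7], X at X[4]=Y[8], X at X[6]=Y[9], U at X[7]=Y[10], X at X[9]=Y[11], N at X[11]=Y[12], U at X[12]=Y[13], U at X[14]=Y[15]; all 10 characters appear in both, in order. The LCS DP gives dp[17][15] = 10, so this is optimal.

10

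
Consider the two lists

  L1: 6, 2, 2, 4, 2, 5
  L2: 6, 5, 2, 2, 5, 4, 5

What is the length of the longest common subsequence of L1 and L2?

5

Match 6 (L1 #1, L2 #1) → 2 (L1 #2, L2 #3) → 2 (L1 #3, L2 #4) → 4 (L1 #4, L2 #6) → 5 (L1 #6, L2 #7) — 5 values in the same relative order in both, and the DP table's final entry dp[6][7] is also 5, so no common subsequence is longer.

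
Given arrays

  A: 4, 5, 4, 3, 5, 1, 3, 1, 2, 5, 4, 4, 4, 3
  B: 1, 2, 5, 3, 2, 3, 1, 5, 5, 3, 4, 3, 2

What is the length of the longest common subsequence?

7

Pick 5 (A #2, B #3) → 3 (A #4, B #4) → 3 (A #7, B #6) → 1 (A #8, B #7) → 5 (A #10, B #9) → 4 (A #13, B #11) → 3 (A #14, B #12); all 7 values appear in both, in order. Since dp[14][13] = 7, nothing longer is possible.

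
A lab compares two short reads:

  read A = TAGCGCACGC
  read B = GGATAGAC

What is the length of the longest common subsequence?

Let dp[i][j] be the LCS length of the first i bases of read A and the first j bases of read B. dp[i][j] = dp[i-1][j-1]+1 when the i-th and j-th bases match, else max(dp[i-1][j], dp[i][j-1]).
    ·  G  G  A  T  A  G  A  C
 ·  0  0  0  0  0  0  0  0  0
 T  0  0  0  0  1  1  1  1  1
 A  0  0  0  1  1  2  2  2  2
 G  0  1  1  1  1  2  3  3  3
 C  0  1  1  1  1  2  3  3  4
 G  0  1  2  2  2  2  3  3  4
 C  0  1  2  2  2  2  3  3  4
 A  0  1  2  3  3  3  3  4  4
 C  0  1  2  3  3  3  3  4  5
 G  0  1  2  3  3  3  4  4  5
 C  0  1  2  3  3  3  4  4  5
dp[10][8] = 5. One LCS (by backtracking along matches): TAGAC.

5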